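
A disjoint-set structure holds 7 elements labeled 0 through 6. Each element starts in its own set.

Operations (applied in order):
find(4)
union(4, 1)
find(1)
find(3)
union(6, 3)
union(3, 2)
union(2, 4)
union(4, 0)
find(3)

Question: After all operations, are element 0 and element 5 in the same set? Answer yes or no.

Answer: no

Derivation:
Step 1: find(4) -> no change; set of 4 is {4}
Step 2: union(4, 1) -> merged; set of 4 now {1, 4}
Step 3: find(1) -> no change; set of 1 is {1, 4}
Step 4: find(3) -> no change; set of 3 is {3}
Step 5: union(6, 3) -> merged; set of 6 now {3, 6}
Step 6: union(3, 2) -> merged; set of 3 now {2, 3, 6}
Step 7: union(2, 4) -> merged; set of 2 now {1, 2, 3, 4, 6}
Step 8: union(4, 0) -> merged; set of 4 now {0, 1, 2, 3, 4, 6}
Step 9: find(3) -> no change; set of 3 is {0, 1, 2, 3, 4, 6}
Set of 0: {0, 1, 2, 3, 4, 6}; 5 is not a member.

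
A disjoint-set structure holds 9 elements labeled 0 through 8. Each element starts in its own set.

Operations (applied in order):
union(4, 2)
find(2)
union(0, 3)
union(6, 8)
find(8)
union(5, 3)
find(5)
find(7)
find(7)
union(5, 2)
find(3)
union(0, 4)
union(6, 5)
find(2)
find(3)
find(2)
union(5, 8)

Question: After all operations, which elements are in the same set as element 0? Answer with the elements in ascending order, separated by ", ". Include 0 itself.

Answer: 0, 2, 3, 4, 5, 6, 8

Derivation:
Step 1: union(4, 2) -> merged; set of 4 now {2, 4}
Step 2: find(2) -> no change; set of 2 is {2, 4}
Step 3: union(0, 3) -> merged; set of 0 now {0, 3}
Step 4: union(6, 8) -> merged; set of 6 now {6, 8}
Step 5: find(8) -> no change; set of 8 is {6, 8}
Step 6: union(5, 3) -> merged; set of 5 now {0, 3, 5}
Step 7: find(5) -> no change; set of 5 is {0, 3, 5}
Step 8: find(7) -> no change; set of 7 is {7}
Step 9: find(7) -> no change; set of 7 is {7}
Step 10: union(5, 2) -> merged; set of 5 now {0, 2, 3, 4, 5}
Step 11: find(3) -> no change; set of 3 is {0, 2, 3, 4, 5}
Step 12: union(0, 4) -> already same set; set of 0 now {0, 2, 3, 4, 5}
Step 13: union(6, 5) -> merged; set of 6 now {0, 2, 3, 4, 5, 6, 8}
Step 14: find(2) -> no change; set of 2 is {0, 2, 3, 4, 5, 6, 8}
Step 15: find(3) -> no change; set of 3 is {0, 2, 3, 4, 5, 6, 8}
Step 16: find(2) -> no change; set of 2 is {0, 2, 3, 4, 5, 6, 8}
Step 17: union(5, 8) -> already same set; set of 5 now {0, 2, 3, 4, 5, 6, 8}
Component of 0: {0, 2, 3, 4, 5, 6, 8}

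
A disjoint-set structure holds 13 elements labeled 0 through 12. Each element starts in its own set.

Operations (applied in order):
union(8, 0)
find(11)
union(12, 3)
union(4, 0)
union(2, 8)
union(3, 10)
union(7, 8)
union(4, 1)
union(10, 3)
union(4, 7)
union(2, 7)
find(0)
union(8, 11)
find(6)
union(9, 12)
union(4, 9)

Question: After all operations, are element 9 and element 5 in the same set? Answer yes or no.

Step 1: union(8, 0) -> merged; set of 8 now {0, 8}
Step 2: find(11) -> no change; set of 11 is {11}
Step 3: union(12, 3) -> merged; set of 12 now {3, 12}
Step 4: union(4, 0) -> merged; set of 4 now {0, 4, 8}
Step 5: union(2, 8) -> merged; set of 2 now {0, 2, 4, 8}
Step 6: union(3, 10) -> merged; set of 3 now {3, 10, 12}
Step 7: union(7, 8) -> merged; set of 7 now {0, 2, 4, 7, 8}
Step 8: union(4, 1) -> merged; set of 4 now {0, 1, 2, 4, 7, 8}
Step 9: union(10, 3) -> already same set; set of 10 now {3, 10, 12}
Step 10: union(4, 7) -> already same set; set of 4 now {0, 1, 2, 4, 7, 8}
Step 11: union(2, 7) -> already same set; set of 2 now {0, 1, 2, 4, 7, 8}
Step 12: find(0) -> no change; set of 0 is {0, 1, 2, 4, 7, 8}
Step 13: union(8, 11) -> merged; set of 8 now {0, 1, 2, 4, 7, 8, 11}
Step 14: find(6) -> no change; set of 6 is {6}
Step 15: union(9, 12) -> merged; set of 9 now {3, 9, 10, 12}
Step 16: union(4, 9) -> merged; set of 4 now {0, 1, 2, 3, 4, 7, 8, 9, 10, 11, 12}
Set of 9: {0, 1, 2, 3, 4, 7, 8, 9, 10, 11, 12}; 5 is not a member.

Answer: no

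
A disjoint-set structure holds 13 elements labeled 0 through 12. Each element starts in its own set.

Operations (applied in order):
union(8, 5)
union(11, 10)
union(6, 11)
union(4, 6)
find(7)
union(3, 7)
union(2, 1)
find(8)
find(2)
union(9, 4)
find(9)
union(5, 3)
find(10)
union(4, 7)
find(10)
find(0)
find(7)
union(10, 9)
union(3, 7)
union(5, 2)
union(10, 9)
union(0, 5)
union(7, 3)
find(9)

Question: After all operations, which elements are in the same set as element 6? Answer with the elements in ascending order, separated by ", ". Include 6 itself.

Step 1: union(8, 5) -> merged; set of 8 now {5, 8}
Step 2: union(11, 10) -> merged; set of 11 now {10, 11}
Step 3: union(6, 11) -> merged; set of 6 now {6, 10, 11}
Step 4: union(4, 6) -> merged; set of 4 now {4, 6, 10, 11}
Step 5: find(7) -> no change; set of 7 is {7}
Step 6: union(3, 7) -> merged; set of 3 now {3, 7}
Step 7: union(2, 1) -> merged; set of 2 now {1, 2}
Step 8: find(8) -> no change; set of 8 is {5, 8}
Step 9: find(2) -> no change; set of 2 is {1, 2}
Step 10: union(9, 4) -> merged; set of 9 now {4, 6, 9, 10, 11}
Step 11: find(9) -> no change; set of 9 is {4, 6, 9, 10, 11}
Step 12: union(5, 3) -> merged; set of 5 now {3, 5, 7, 8}
Step 13: find(10) -> no change; set of 10 is {4, 6, 9, 10, 11}
Step 14: union(4, 7) -> merged; set of 4 now {3, 4, 5, 6, 7, 8, 9, 10, 11}
Step 15: find(10) -> no change; set of 10 is {3, 4, 5, 6, 7, 8, 9, 10, 11}
Step 16: find(0) -> no change; set of 0 is {0}
Step 17: find(7) -> no change; set of 7 is {3, 4, 5, 6, 7, 8, 9, 10, 11}
Step 18: union(10, 9) -> already same set; set of 10 now {3, 4, 5, 6, 7, 8, 9, 10, 11}
Step 19: union(3, 7) -> already same set; set of 3 now {3, 4, 5, 6, 7, 8, 9, 10, 11}
Step 20: union(5, 2) -> merged; set of 5 now {1, 2, 3, 4, 5, 6, 7, 8, 9, 10, 11}
Step 21: union(10, 9) -> already same set; set of 10 now {1, 2, 3, 4, 5, 6, 7, 8, 9, 10, 11}
Step 22: union(0, 5) -> merged; set of 0 now {0, 1, 2, 3, 4, 5, 6, 7, 8, 9, 10, 11}
Step 23: union(7, 3) -> already same set; set of 7 now {0, 1, 2, 3, 4, 5, 6, 7, 8, 9, 10, 11}
Step 24: find(9) -> no change; set of 9 is {0, 1, 2, 3, 4, 5, 6, 7, 8, 9, 10, 11}
Component of 6: {0, 1, 2, 3, 4, 5, 6, 7, 8, 9, 10, 11}

Answer: 0, 1, 2, 3, 4, 5, 6, 7, 8, 9, 10, 11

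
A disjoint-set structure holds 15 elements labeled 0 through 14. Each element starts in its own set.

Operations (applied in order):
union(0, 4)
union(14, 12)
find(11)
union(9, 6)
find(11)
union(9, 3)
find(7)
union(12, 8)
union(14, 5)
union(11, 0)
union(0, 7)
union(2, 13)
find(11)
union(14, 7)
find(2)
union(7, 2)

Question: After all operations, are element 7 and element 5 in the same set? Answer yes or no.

Answer: yes

Derivation:
Step 1: union(0, 4) -> merged; set of 0 now {0, 4}
Step 2: union(14, 12) -> merged; set of 14 now {12, 14}
Step 3: find(11) -> no change; set of 11 is {11}
Step 4: union(9, 6) -> merged; set of 9 now {6, 9}
Step 5: find(11) -> no change; set of 11 is {11}
Step 6: union(9, 3) -> merged; set of 9 now {3, 6, 9}
Step 7: find(7) -> no change; set of 7 is {7}
Step 8: union(12, 8) -> merged; set of 12 now {8, 12, 14}
Step 9: union(14, 5) -> merged; set of 14 now {5, 8, 12, 14}
Step 10: union(11, 0) -> merged; set of 11 now {0, 4, 11}
Step 11: union(0, 7) -> merged; set of 0 now {0, 4, 7, 11}
Step 12: union(2, 13) -> merged; set of 2 now {2, 13}
Step 13: find(11) -> no change; set of 11 is {0, 4, 7, 11}
Step 14: union(14, 7) -> merged; set of 14 now {0, 4, 5, 7, 8, 11, 12, 14}
Step 15: find(2) -> no change; set of 2 is {2, 13}
Step 16: union(7, 2) -> merged; set of 7 now {0, 2, 4, 5, 7, 8, 11, 12, 13, 14}
Set of 7: {0, 2, 4, 5, 7, 8, 11, 12, 13, 14}; 5 is a member.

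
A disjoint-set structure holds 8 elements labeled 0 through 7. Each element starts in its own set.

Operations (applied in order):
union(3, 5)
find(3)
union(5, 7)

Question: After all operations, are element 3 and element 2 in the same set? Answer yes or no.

Answer: no

Derivation:
Step 1: union(3, 5) -> merged; set of 3 now {3, 5}
Step 2: find(3) -> no change; set of 3 is {3, 5}
Step 3: union(5, 7) -> merged; set of 5 now {3, 5, 7}
Set of 3: {3, 5, 7}; 2 is not a member.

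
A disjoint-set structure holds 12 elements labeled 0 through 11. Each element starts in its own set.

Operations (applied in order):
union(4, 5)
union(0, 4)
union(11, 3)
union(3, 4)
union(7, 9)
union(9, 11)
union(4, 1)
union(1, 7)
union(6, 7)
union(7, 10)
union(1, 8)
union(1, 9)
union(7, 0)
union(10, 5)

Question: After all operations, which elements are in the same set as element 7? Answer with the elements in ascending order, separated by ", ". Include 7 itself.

Answer: 0, 1, 3, 4, 5, 6, 7, 8, 9, 10, 11

Derivation:
Step 1: union(4, 5) -> merged; set of 4 now {4, 5}
Step 2: union(0, 4) -> merged; set of 0 now {0, 4, 5}
Step 3: union(11, 3) -> merged; set of 11 now {3, 11}
Step 4: union(3, 4) -> merged; set of 3 now {0, 3, 4, 5, 11}
Step 5: union(7, 9) -> merged; set of 7 now {7, 9}
Step 6: union(9, 11) -> merged; set of 9 now {0, 3, 4, 5, 7, 9, 11}
Step 7: union(4, 1) -> merged; set of 4 now {0, 1, 3, 4, 5, 7, 9, 11}
Step 8: union(1, 7) -> already same set; set of 1 now {0, 1, 3, 4, 5, 7, 9, 11}
Step 9: union(6, 7) -> merged; set of 6 now {0, 1, 3, 4, 5, 6, 7, 9, 11}
Step 10: union(7, 10) -> merged; set of 7 now {0, 1, 3, 4, 5, 6, 7, 9, 10, 11}
Step 11: union(1, 8) -> merged; set of 1 now {0, 1, 3, 4, 5, 6, 7, 8, 9, 10, 11}
Step 12: union(1, 9) -> already same set; set of 1 now {0, 1, 3, 4, 5, 6, 7, 8, 9, 10, 11}
Step 13: union(7, 0) -> already same set; set of 7 now {0, 1, 3, 4, 5, 6, 7, 8, 9, 10, 11}
Step 14: union(10, 5) -> already same set; set of 10 now {0, 1, 3, 4, 5, 6, 7, 8, 9, 10, 11}
Component of 7: {0, 1, 3, 4, 5, 6, 7, 8, 9, 10, 11}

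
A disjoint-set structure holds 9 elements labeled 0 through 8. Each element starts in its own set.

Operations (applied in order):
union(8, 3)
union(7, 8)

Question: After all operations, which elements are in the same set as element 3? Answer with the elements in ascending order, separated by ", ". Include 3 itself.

Answer: 3, 7, 8

Derivation:
Step 1: union(8, 3) -> merged; set of 8 now {3, 8}
Step 2: union(7, 8) -> merged; set of 7 now {3, 7, 8}
Component of 3: {3, 7, 8}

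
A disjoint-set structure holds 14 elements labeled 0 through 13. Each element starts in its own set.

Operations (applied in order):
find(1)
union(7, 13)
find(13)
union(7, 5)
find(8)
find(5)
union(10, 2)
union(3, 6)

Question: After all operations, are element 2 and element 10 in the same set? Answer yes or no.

Answer: yes

Derivation:
Step 1: find(1) -> no change; set of 1 is {1}
Step 2: union(7, 13) -> merged; set of 7 now {7, 13}
Step 3: find(13) -> no change; set of 13 is {7, 13}
Step 4: union(7, 5) -> merged; set of 7 now {5, 7, 13}
Step 5: find(8) -> no change; set of 8 is {8}
Step 6: find(5) -> no change; set of 5 is {5, 7, 13}
Step 7: union(10, 2) -> merged; set of 10 now {2, 10}
Step 8: union(3, 6) -> merged; set of 3 now {3, 6}
Set of 2: {2, 10}; 10 is a member.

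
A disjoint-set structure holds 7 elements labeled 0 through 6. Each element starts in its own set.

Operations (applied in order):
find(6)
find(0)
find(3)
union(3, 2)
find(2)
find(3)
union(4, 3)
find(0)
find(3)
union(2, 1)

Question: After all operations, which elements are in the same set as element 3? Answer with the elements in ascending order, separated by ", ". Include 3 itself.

Answer: 1, 2, 3, 4

Derivation:
Step 1: find(6) -> no change; set of 6 is {6}
Step 2: find(0) -> no change; set of 0 is {0}
Step 3: find(3) -> no change; set of 3 is {3}
Step 4: union(3, 2) -> merged; set of 3 now {2, 3}
Step 5: find(2) -> no change; set of 2 is {2, 3}
Step 6: find(3) -> no change; set of 3 is {2, 3}
Step 7: union(4, 3) -> merged; set of 4 now {2, 3, 4}
Step 8: find(0) -> no change; set of 0 is {0}
Step 9: find(3) -> no change; set of 3 is {2, 3, 4}
Step 10: union(2, 1) -> merged; set of 2 now {1, 2, 3, 4}
Component of 3: {1, 2, 3, 4}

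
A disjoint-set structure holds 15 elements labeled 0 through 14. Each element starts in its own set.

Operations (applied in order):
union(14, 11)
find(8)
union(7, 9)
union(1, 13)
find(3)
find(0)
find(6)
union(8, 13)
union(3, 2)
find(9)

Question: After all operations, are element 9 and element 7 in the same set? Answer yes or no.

Answer: yes

Derivation:
Step 1: union(14, 11) -> merged; set of 14 now {11, 14}
Step 2: find(8) -> no change; set of 8 is {8}
Step 3: union(7, 9) -> merged; set of 7 now {7, 9}
Step 4: union(1, 13) -> merged; set of 1 now {1, 13}
Step 5: find(3) -> no change; set of 3 is {3}
Step 6: find(0) -> no change; set of 0 is {0}
Step 7: find(6) -> no change; set of 6 is {6}
Step 8: union(8, 13) -> merged; set of 8 now {1, 8, 13}
Step 9: union(3, 2) -> merged; set of 3 now {2, 3}
Step 10: find(9) -> no change; set of 9 is {7, 9}
Set of 9: {7, 9}; 7 is a member.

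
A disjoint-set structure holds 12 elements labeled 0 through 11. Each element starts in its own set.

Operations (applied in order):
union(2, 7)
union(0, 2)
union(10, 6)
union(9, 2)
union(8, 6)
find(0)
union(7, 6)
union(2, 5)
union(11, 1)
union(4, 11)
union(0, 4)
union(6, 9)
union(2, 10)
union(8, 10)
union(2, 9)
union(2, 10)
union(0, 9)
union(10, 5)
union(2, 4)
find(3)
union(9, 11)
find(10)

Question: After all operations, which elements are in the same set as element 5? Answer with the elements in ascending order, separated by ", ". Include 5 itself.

Answer: 0, 1, 2, 4, 5, 6, 7, 8, 9, 10, 11

Derivation:
Step 1: union(2, 7) -> merged; set of 2 now {2, 7}
Step 2: union(0, 2) -> merged; set of 0 now {0, 2, 7}
Step 3: union(10, 6) -> merged; set of 10 now {6, 10}
Step 4: union(9, 2) -> merged; set of 9 now {0, 2, 7, 9}
Step 5: union(8, 6) -> merged; set of 8 now {6, 8, 10}
Step 6: find(0) -> no change; set of 0 is {0, 2, 7, 9}
Step 7: union(7, 6) -> merged; set of 7 now {0, 2, 6, 7, 8, 9, 10}
Step 8: union(2, 5) -> merged; set of 2 now {0, 2, 5, 6, 7, 8, 9, 10}
Step 9: union(11, 1) -> merged; set of 11 now {1, 11}
Step 10: union(4, 11) -> merged; set of 4 now {1, 4, 11}
Step 11: union(0, 4) -> merged; set of 0 now {0, 1, 2, 4, 5, 6, 7, 8, 9, 10, 11}
Step 12: union(6, 9) -> already same set; set of 6 now {0, 1, 2, 4, 5, 6, 7, 8, 9, 10, 11}
Step 13: union(2, 10) -> already same set; set of 2 now {0, 1, 2, 4, 5, 6, 7, 8, 9, 10, 11}
Step 14: union(8, 10) -> already same set; set of 8 now {0, 1, 2, 4, 5, 6, 7, 8, 9, 10, 11}
Step 15: union(2, 9) -> already same set; set of 2 now {0, 1, 2, 4, 5, 6, 7, 8, 9, 10, 11}
Step 16: union(2, 10) -> already same set; set of 2 now {0, 1, 2, 4, 5, 6, 7, 8, 9, 10, 11}
Step 17: union(0, 9) -> already same set; set of 0 now {0, 1, 2, 4, 5, 6, 7, 8, 9, 10, 11}
Step 18: union(10, 5) -> already same set; set of 10 now {0, 1, 2, 4, 5, 6, 7, 8, 9, 10, 11}
Step 19: union(2, 4) -> already same set; set of 2 now {0, 1, 2, 4, 5, 6, 7, 8, 9, 10, 11}
Step 20: find(3) -> no change; set of 3 is {3}
Step 21: union(9, 11) -> already same set; set of 9 now {0, 1, 2, 4, 5, 6, 7, 8, 9, 10, 11}
Step 22: find(10) -> no change; set of 10 is {0, 1, 2, 4, 5, 6, 7, 8, 9, 10, 11}
Component of 5: {0, 1, 2, 4, 5, 6, 7, 8, 9, 10, 11}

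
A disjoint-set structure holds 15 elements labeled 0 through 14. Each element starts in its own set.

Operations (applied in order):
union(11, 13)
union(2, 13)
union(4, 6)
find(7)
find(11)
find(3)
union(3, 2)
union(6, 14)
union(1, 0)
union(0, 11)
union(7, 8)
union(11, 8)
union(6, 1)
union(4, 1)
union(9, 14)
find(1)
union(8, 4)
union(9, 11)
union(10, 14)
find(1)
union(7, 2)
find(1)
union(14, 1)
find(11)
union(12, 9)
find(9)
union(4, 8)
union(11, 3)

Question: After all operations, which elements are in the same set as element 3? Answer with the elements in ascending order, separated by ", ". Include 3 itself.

Answer: 0, 1, 2, 3, 4, 6, 7, 8, 9, 10, 11, 12, 13, 14

Derivation:
Step 1: union(11, 13) -> merged; set of 11 now {11, 13}
Step 2: union(2, 13) -> merged; set of 2 now {2, 11, 13}
Step 3: union(4, 6) -> merged; set of 4 now {4, 6}
Step 4: find(7) -> no change; set of 7 is {7}
Step 5: find(11) -> no change; set of 11 is {2, 11, 13}
Step 6: find(3) -> no change; set of 3 is {3}
Step 7: union(3, 2) -> merged; set of 3 now {2, 3, 11, 13}
Step 8: union(6, 14) -> merged; set of 6 now {4, 6, 14}
Step 9: union(1, 0) -> merged; set of 1 now {0, 1}
Step 10: union(0, 11) -> merged; set of 0 now {0, 1, 2, 3, 11, 13}
Step 11: union(7, 8) -> merged; set of 7 now {7, 8}
Step 12: union(11, 8) -> merged; set of 11 now {0, 1, 2, 3, 7, 8, 11, 13}
Step 13: union(6, 1) -> merged; set of 6 now {0, 1, 2, 3, 4, 6, 7, 8, 11, 13, 14}
Step 14: union(4, 1) -> already same set; set of 4 now {0, 1, 2, 3, 4, 6, 7, 8, 11, 13, 14}
Step 15: union(9, 14) -> merged; set of 9 now {0, 1, 2, 3, 4, 6, 7, 8, 9, 11, 13, 14}
Step 16: find(1) -> no change; set of 1 is {0, 1, 2, 3, 4, 6, 7, 8, 9, 11, 13, 14}
Step 17: union(8, 4) -> already same set; set of 8 now {0, 1, 2, 3, 4, 6, 7, 8, 9, 11, 13, 14}
Step 18: union(9, 11) -> already same set; set of 9 now {0, 1, 2, 3, 4, 6, 7, 8, 9, 11, 13, 14}
Step 19: union(10, 14) -> merged; set of 10 now {0, 1, 2, 3, 4, 6, 7, 8, 9, 10, 11, 13, 14}
Step 20: find(1) -> no change; set of 1 is {0, 1, 2, 3, 4, 6, 7, 8, 9, 10, 11, 13, 14}
Step 21: union(7, 2) -> already same set; set of 7 now {0, 1, 2, 3, 4, 6, 7, 8, 9, 10, 11, 13, 14}
Step 22: find(1) -> no change; set of 1 is {0, 1, 2, 3, 4, 6, 7, 8, 9, 10, 11, 13, 14}
Step 23: union(14, 1) -> already same set; set of 14 now {0, 1, 2, 3, 4, 6, 7, 8, 9, 10, 11, 13, 14}
Step 24: find(11) -> no change; set of 11 is {0, 1, 2, 3, 4, 6, 7, 8, 9, 10, 11, 13, 14}
Step 25: union(12, 9) -> merged; set of 12 now {0, 1, 2, 3, 4, 6, 7, 8, 9, 10, 11, 12, 13, 14}
Step 26: find(9) -> no change; set of 9 is {0, 1, 2, 3, 4, 6, 7, 8, 9, 10, 11, 12, 13, 14}
Step 27: union(4, 8) -> already same set; set of 4 now {0, 1, 2, 3, 4, 6, 7, 8, 9, 10, 11, 12, 13, 14}
Step 28: union(11, 3) -> already same set; set of 11 now {0, 1, 2, 3, 4, 6, 7, 8, 9, 10, 11, 12, 13, 14}
Component of 3: {0, 1, 2, 3, 4, 6, 7, 8, 9, 10, 11, 12, 13, 14}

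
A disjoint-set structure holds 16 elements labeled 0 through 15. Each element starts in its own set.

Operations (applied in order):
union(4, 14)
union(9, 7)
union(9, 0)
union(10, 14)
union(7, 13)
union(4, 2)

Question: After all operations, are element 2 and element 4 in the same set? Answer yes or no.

Answer: yes

Derivation:
Step 1: union(4, 14) -> merged; set of 4 now {4, 14}
Step 2: union(9, 7) -> merged; set of 9 now {7, 9}
Step 3: union(9, 0) -> merged; set of 9 now {0, 7, 9}
Step 4: union(10, 14) -> merged; set of 10 now {4, 10, 14}
Step 5: union(7, 13) -> merged; set of 7 now {0, 7, 9, 13}
Step 6: union(4, 2) -> merged; set of 4 now {2, 4, 10, 14}
Set of 2: {2, 4, 10, 14}; 4 is a member.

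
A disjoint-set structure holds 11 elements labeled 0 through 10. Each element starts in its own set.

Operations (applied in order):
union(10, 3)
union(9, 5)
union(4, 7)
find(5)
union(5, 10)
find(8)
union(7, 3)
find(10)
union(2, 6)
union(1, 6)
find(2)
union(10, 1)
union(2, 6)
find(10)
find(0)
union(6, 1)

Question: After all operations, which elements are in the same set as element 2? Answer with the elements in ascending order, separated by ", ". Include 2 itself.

Answer: 1, 2, 3, 4, 5, 6, 7, 9, 10

Derivation:
Step 1: union(10, 3) -> merged; set of 10 now {3, 10}
Step 2: union(9, 5) -> merged; set of 9 now {5, 9}
Step 3: union(4, 7) -> merged; set of 4 now {4, 7}
Step 4: find(5) -> no change; set of 5 is {5, 9}
Step 5: union(5, 10) -> merged; set of 5 now {3, 5, 9, 10}
Step 6: find(8) -> no change; set of 8 is {8}
Step 7: union(7, 3) -> merged; set of 7 now {3, 4, 5, 7, 9, 10}
Step 8: find(10) -> no change; set of 10 is {3, 4, 5, 7, 9, 10}
Step 9: union(2, 6) -> merged; set of 2 now {2, 6}
Step 10: union(1, 6) -> merged; set of 1 now {1, 2, 6}
Step 11: find(2) -> no change; set of 2 is {1, 2, 6}
Step 12: union(10, 1) -> merged; set of 10 now {1, 2, 3, 4, 5, 6, 7, 9, 10}
Step 13: union(2, 6) -> already same set; set of 2 now {1, 2, 3, 4, 5, 6, 7, 9, 10}
Step 14: find(10) -> no change; set of 10 is {1, 2, 3, 4, 5, 6, 7, 9, 10}
Step 15: find(0) -> no change; set of 0 is {0}
Step 16: union(6, 1) -> already same set; set of 6 now {1, 2, 3, 4, 5, 6, 7, 9, 10}
Component of 2: {1, 2, 3, 4, 5, 6, 7, 9, 10}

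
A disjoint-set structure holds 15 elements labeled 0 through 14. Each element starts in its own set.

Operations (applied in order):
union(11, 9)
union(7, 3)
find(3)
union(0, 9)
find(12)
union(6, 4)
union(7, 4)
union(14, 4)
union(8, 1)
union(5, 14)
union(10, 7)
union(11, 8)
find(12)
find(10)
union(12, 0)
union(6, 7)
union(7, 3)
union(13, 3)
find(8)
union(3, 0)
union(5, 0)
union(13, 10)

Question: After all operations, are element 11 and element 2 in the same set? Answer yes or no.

Answer: no

Derivation:
Step 1: union(11, 9) -> merged; set of 11 now {9, 11}
Step 2: union(7, 3) -> merged; set of 7 now {3, 7}
Step 3: find(3) -> no change; set of 3 is {3, 7}
Step 4: union(0, 9) -> merged; set of 0 now {0, 9, 11}
Step 5: find(12) -> no change; set of 12 is {12}
Step 6: union(6, 4) -> merged; set of 6 now {4, 6}
Step 7: union(7, 4) -> merged; set of 7 now {3, 4, 6, 7}
Step 8: union(14, 4) -> merged; set of 14 now {3, 4, 6, 7, 14}
Step 9: union(8, 1) -> merged; set of 8 now {1, 8}
Step 10: union(5, 14) -> merged; set of 5 now {3, 4, 5, 6, 7, 14}
Step 11: union(10, 7) -> merged; set of 10 now {3, 4, 5, 6, 7, 10, 14}
Step 12: union(11, 8) -> merged; set of 11 now {0, 1, 8, 9, 11}
Step 13: find(12) -> no change; set of 12 is {12}
Step 14: find(10) -> no change; set of 10 is {3, 4, 5, 6, 7, 10, 14}
Step 15: union(12, 0) -> merged; set of 12 now {0, 1, 8, 9, 11, 12}
Step 16: union(6, 7) -> already same set; set of 6 now {3, 4, 5, 6, 7, 10, 14}
Step 17: union(7, 3) -> already same set; set of 7 now {3, 4, 5, 6, 7, 10, 14}
Step 18: union(13, 3) -> merged; set of 13 now {3, 4, 5, 6, 7, 10, 13, 14}
Step 19: find(8) -> no change; set of 8 is {0, 1, 8, 9, 11, 12}
Step 20: union(3, 0) -> merged; set of 3 now {0, 1, 3, 4, 5, 6, 7, 8, 9, 10, 11, 12, 13, 14}
Step 21: union(5, 0) -> already same set; set of 5 now {0, 1, 3, 4, 5, 6, 7, 8, 9, 10, 11, 12, 13, 14}
Step 22: union(13, 10) -> already same set; set of 13 now {0, 1, 3, 4, 5, 6, 7, 8, 9, 10, 11, 12, 13, 14}
Set of 11: {0, 1, 3, 4, 5, 6, 7, 8, 9, 10, 11, 12, 13, 14}; 2 is not a member.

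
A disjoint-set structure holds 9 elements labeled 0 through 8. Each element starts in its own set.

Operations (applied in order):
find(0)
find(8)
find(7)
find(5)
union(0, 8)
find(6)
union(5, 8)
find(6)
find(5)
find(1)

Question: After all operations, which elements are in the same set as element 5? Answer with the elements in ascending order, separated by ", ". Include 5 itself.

Answer: 0, 5, 8

Derivation:
Step 1: find(0) -> no change; set of 0 is {0}
Step 2: find(8) -> no change; set of 8 is {8}
Step 3: find(7) -> no change; set of 7 is {7}
Step 4: find(5) -> no change; set of 5 is {5}
Step 5: union(0, 8) -> merged; set of 0 now {0, 8}
Step 6: find(6) -> no change; set of 6 is {6}
Step 7: union(5, 8) -> merged; set of 5 now {0, 5, 8}
Step 8: find(6) -> no change; set of 6 is {6}
Step 9: find(5) -> no change; set of 5 is {0, 5, 8}
Step 10: find(1) -> no change; set of 1 is {1}
Component of 5: {0, 5, 8}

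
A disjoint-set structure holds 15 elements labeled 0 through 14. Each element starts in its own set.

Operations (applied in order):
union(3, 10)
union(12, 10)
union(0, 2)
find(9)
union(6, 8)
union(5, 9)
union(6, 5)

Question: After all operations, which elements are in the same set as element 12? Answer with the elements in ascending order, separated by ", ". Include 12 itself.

Answer: 3, 10, 12

Derivation:
Step 1: union(3, 10) -> merged; set of 3 now {3, 10}
Step 2: union(12, 10) -> merged; set of 12 now {3, 10, 12}
Step 3: union(0, 2) -> merged; set of 0 now {0, 2}
Step 4: find(9) -> no change; set of 9 is {9}
Step 5: union(6, 8) -> merged; set of 6 now {6, 8}
Step 6: union(5, 9) -> merged; set of 5 now {5, 9}
Step 7: union(6, 5) -> merged; set of 6 now {5, 6, 8, 9}
Component of 12: {3, 10, 12}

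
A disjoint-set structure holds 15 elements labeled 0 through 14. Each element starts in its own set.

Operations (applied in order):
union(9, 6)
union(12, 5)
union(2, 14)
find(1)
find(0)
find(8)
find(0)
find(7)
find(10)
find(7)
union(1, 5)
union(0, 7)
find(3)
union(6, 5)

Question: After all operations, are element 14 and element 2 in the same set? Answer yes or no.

Answer: yes

Derivation:
Step 1: union(9, 6) -> merged; set of 9 now {6, 9}
Step 2: union(12, 5) -> merged; set of 12 now {5, 12}
Step 3: union(2, 14) -> merged; set of 2 now {2, 14}
Step 4: find(1) -> no change; set of 1 is {1}
Step 5: find(0) -> no change; set of 0 is {0}
Step 6: find(8) -> no change; set of 8 is {8}
Step 7: find(0) -> no change; set of 0 is {0}
Step 8: find(7) -> no change; set of 7 is {7}
Step 9: find(10) -> no change; set of 10 is {10}
Step 10: find(7) -> no change; set of 7 is {7}
Step 11: union(1, 5) -> merged; set of 1 now {1, 5, 12}
Step 12: union(0, 7) -> merged; set of 0 now {0, 7}
Step 13: find(3) -> no change; set of 3 is {3}
Step 14: union(6, 5) -> merged; set of 6 now {1, 5, 6, 9, 12}
Set of 14: {2, 14}; 2 is a member.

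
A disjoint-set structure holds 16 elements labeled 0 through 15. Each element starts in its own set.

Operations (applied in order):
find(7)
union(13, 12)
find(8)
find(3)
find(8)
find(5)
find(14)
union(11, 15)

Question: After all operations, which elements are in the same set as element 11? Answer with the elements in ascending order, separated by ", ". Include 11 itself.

Step 1: find(7) -> no change; set of 7 is {7}
Step 2: union(13, 12) -> merged; set of 13 now {12, 13}
Step 3: find(8) -> no change; set of 8 is {8}
Step 4: find(3) -> no change; set of 3 is {3}
Step 5: find(8) -> no change; set of 8 is {8}
Step 6: find(5) -> no change; set of 5 is {5}
Step 7: find(14) -> no change; set of 14 is {14}
Step 8: union(11, 15) -> merged; set of 11 now {11, 15}
Component of 11: {11, 15}

Answer: 11, 15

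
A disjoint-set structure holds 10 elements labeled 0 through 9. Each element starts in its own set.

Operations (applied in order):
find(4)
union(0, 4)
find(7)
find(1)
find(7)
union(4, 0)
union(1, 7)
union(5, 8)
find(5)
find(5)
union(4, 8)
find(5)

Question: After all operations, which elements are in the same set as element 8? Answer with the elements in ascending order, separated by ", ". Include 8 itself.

Step 1: find(4) -> no change; set of 4 is {4}
Step 2: union(0, 4) -> merged; set of 0 now {0, 4}
Step 3: find(7) -> no change; set of 7 is {7}
Step 4: find(1) -> no change; set of 1 is {1}
Step 5: find(7) -> no change; set of 7 is {7}
Step 6: union(4, 0) -> already same set; set of 4 now {0, 4}
Step 7: union(1, 7) -> merged; set of 1 now {1, 7}
Step 8: union(5, 8) -> merged; set of 5 now {5, 8}
Step 9: find(5) -> no change; set of 5 is {5, 8}
Step 10: find(5) -> no change; set of 5 is {5, 8}
Step 11: union(4, 8) -> merged; set of 4 now {0, 4, 5, 8}
Step 12: find(5) -> no change; set of 5 is {0, 4, 5, 8}
Component of 8: {0, 4, 5, 8}

Answer: 0, 4, 5, 8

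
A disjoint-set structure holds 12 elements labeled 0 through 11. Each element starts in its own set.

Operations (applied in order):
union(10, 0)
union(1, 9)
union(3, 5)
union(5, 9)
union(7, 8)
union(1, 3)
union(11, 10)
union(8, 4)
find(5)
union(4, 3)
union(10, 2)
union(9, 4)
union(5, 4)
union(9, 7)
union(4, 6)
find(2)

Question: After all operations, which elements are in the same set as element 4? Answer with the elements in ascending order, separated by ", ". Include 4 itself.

Step 1: union(10, 0) -> merged; set of 10 now {0, 10}
Step 2: union(1, 9) -> merged; set of 1 now {1, 9}
Step 3: union(3, 5) -> merged; set of 3 now {3, 5}
Step 4: union(5, 9) -> merged; set of 5 now {1, 3, 5, 9}
Step 5: union(7, 8) -> merged; set of 7 now {7, 8}
Step 6: union(1, 3) -> already same set; set of 1 now {1, 3, 5, 9}
Step 7: union(11, 10) -> merged; set of 11 now {0, 10, 11}
Step 8: union(8, 4) -> merged; set of 8 now {4, 7, 8}
Step 9: find(5) -> no change; set of 5 is {1, 3, 5, 9}
Step 10: union(4, 3) -> merged; set of 4 now {1, 3, 4, 5, 7, 8, 9}
Step 11: union(10, 2) -> merged; set of 10 now {0, 2, 10, 11}
Step 12: union(9, 4) -> already same set; set of 9 now {1, 3, 4, 5, 7, 8, 9}
Step 13: union(5, 4) -> already same set; set of 5 now {1, 3, 4, 5, 7, 8, 9}
Step 14: union(9, 7) -> already same set; set of 9 now {1, 3, 4, 5, 7, 8, 9}
Step 15: union(4, 6) -> merged; set of 4 now {1, 3, 4, 5, 6, 7, 8, 9}
Step 16: find(2) -> no change; set of 2 is {0, 2, 10, 11}
Component of 4: {1, 3, 4, 5, 6, 7, 8, 9}

Answer: 1, 3, 4, 5, 6, 7, 8, 9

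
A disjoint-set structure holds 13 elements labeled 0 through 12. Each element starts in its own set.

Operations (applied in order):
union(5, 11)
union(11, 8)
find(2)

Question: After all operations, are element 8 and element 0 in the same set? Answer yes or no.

Answer: no

Derivation:
Step 1: union(5, 11) -> merged; set of 5 now {5, 11}
Step 2: union(11, 8) -> merged; set of 11 now {5, 8, 11}
Step 3: find(2) -> no change; set of 2 is {2}
Set of 8: {5, 8, 11}; 0 is not a member.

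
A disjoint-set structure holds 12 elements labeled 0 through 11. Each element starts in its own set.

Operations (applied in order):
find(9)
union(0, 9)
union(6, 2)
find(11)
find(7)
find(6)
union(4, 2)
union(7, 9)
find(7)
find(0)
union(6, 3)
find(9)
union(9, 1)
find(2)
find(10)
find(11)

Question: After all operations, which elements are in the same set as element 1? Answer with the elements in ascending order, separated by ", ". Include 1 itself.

Step 1: find(9) -> no change; set of 9 is {9}
Step 2: union(0, 9) -> merged; set of 0 now {0, 9}
Step 3: union(6, 2) -> merged; set of 6 now {2, 6}
Step 4: find(11) -> no change; set of 11 is {11}
Step 5: find(7) -> no change; set of 7 is {7}
Step 6: find(6) -> no change; set of 6 is {2, 6}
Step 7: union(4, 2) -> merged; set of 4 now {2, 4, 6}
Step 8: union(7, 9) -> merged; set of 7 now {0, 7, 9}
Step 9: find(7) -> no change; set of 7 is {0, 7, 9}
Step 10: find(0) -> no change; set of 0 is {0, 7, 9}
Step 11: union(6, 3) -> merged; set of 6 now {2, 3, 4, 6}
Step 12: find(9) -> no change; set of 9 is {0, 7, 9}
Step 13: union(9, 1) -> merged; set of 9 now {0, 1, 7, 9}
Step 14: find(2) -> no change; set of 2 is {2, 3, 4, 6}
Step 15: find(10) -> no change; set of 10 is {10}
Step 16: find(11) -> no change; set of 11 is {11}
Component of 1: {0, 1, 7, 9}

Answer: 0, 1, 7, 9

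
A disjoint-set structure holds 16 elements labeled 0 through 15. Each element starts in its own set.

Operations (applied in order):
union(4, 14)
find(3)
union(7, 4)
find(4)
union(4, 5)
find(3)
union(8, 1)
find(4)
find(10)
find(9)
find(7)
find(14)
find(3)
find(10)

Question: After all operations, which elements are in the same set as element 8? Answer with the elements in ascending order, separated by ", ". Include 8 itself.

Answer: 1, 8

Derivation:
Step 1: union(4, 14) -> merged; set of 4 now {4, 14}
Step 2: find(3) -> no change; set of 3 is {3}
Step 3: union(7, 4) -> merged; set of 7 now {4, 7, 14}
Step 4: find(4) -> no change; set of 4 is {4, 7, 14}
Step 5: union(4, 5) -> merged; set of 4 now {4, 5, 7, 14}
Step 6: find(3) -> no change; set of 3 is {3}
Step 7: union(8, 1) -> merged; set of 8 now {1, 8}
Step 8: find(4) -> no change; set of 4 is {4, 5, 7, 14}
Step 9: find(10) -> no change; set of 10 is {10}
Step 10: find(9) -> no change; set of 9 is {9}
Step 11: find(7) -> no change; set of 7 is {4, 5, 7, 14}
Step 12: find(14) -> no change; set of 14 is {4, 5, 7, 14}
Step 13: find(3) -> no change; set of 3 is {3}
Step 14: find(10) -> no change; set of 10 is {10}
Component of 8: {1, 8}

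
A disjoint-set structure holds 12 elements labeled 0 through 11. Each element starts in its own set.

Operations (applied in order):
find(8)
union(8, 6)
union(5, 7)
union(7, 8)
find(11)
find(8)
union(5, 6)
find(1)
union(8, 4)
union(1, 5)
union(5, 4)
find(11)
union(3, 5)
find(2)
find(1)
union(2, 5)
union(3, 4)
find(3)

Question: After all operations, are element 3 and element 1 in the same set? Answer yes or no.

Step 1: find(8) -> no change; set of 8 is {8}
Step 2: union(8, 6) -> merged; set of 8 now {6, 8}
Step 3: union(5, 7) -> merged; set of 5 now {5, 7}
Step 4: union(7, 8) -> merged; set of 7 now {5, 6, 7, 8}
Step 5: find(11) -> no change; set of 11 is {11}
Step 6: find(8) -> no change; set of 8 is {5, 6, 7, 8}
Step 7: union(5, 6) -> already same set; set of 5 now {5, 6, 7, 8}
Step 8: find(1) -> no change; set of 1 is {1}
Step 9: union(8, 4) -> merged; set of 8 now {4, 5, 6, 7, 8}
Step 10: union(1, 5) -> merged; set of 1 now {1, 4, 5, 6, 7, 8}
Step 11: union(5, 4) -> already same set; set of 5 now {1, 4, 5, 6, 7, 8}
Step 12: find(11) -> no change; set of 11 is {11}
Step 13: union(3, 5) -> merged; set of 3 now {1, 3, 4, 5, 6, 7, 8}
Step 14: find(2) -> no change; set of 2 is {2}
Step 15: find(1) -> no change; set of 1 is {1, 3, 4, 5, 6, 7, 8}
Step 16: union(2, 5) -> merged; set of 2 now {1, 2, 3, 4, 5, 6, 7, 8}
Step 17: union(3, 4) -> already same set; set of 3 now {1, 2, 3, 4, 5, 6, 7, 8}
Step 18: find(3) -> no change; set of 3 is {1, 2, 3, 4, 5, 6, 7, 8}
Set of 3: {1, 2, 3, 4, 5, 6, 7, 8}; 1 is a member.

Answer: yes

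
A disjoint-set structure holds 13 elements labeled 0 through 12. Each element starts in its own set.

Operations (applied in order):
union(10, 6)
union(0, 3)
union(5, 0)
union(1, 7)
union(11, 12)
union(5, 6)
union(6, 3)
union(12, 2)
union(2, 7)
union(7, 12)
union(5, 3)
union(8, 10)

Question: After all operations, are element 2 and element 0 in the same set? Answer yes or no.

Answer: no

Derivation:
Step 1: union(10, 6) -> merged; set of 10 now {6, 10}
Step 2: union(0, 3) -> merged; set of 0 now {0, 3}
Step 3: union(5, 0) -> merged; set of 5 now {0, 3, 5}
Step 4: union(1, 7) -> merged; set of 1 now {1, 7}
Step 5: union(11, 12) -> merged; set of 11 now {11, 12}
Step 6: union(5, 6) -> merged; set of 5 now {0, 3, 5, 6, 10}
Step 7: union(6, 3) -> already same set; set of 6 now {0, 3, 5, 6, 10}
Step 8: union(12, 2) -> merged; set of 12 now {2, 11, 12}
Step 9: union(2, 7) -> merged; set of 2 now {1, 2, 7, 11, 12}
Step 10: union(7, 12) -> already same set; set of 7 now {1, 2, 7, 11, 12}
Step 11: union(5, 3) -> already same set; set of 5 now {0, 3, 5, 6, 10}
Step 12: union(8, 10) -> merged; set of 8 now {0, 3, 5, 6, 8, 10}
Set of 2: {1, 2, 7, 11, 12}; 0 is not a member.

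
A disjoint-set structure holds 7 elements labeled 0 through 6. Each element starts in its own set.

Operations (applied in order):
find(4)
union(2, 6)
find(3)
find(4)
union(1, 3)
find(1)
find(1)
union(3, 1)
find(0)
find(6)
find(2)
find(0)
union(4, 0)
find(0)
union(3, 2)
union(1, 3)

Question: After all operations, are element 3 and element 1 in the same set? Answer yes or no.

Answer: yes

Derivation:
Step 1: find(4) -> no change; set of 4 is {4}
Step 2: union(2, 6) -> merged; set of 2 now {2, 6}
Step 3: find(3) -> no change; set of 3 is {3}
Step 4: find(4) -> no change; set of 4 is {4}
Step 5: union(1, 3) -> merged; set of 1 now {1, 3}
Step 6: find(1) -> no change; set of 1 is {1, 3}
Step 7: find(1) -> no change; set of 1 is {1, 3}
Step 8: union(3, 1) -> already same set; set of 3 now {1, 3}
Step 9: find(0) -> no change; set of 0 is {0}
Step 10: find(6) -> no change; set of 6 is {2, 6}
Step 11: find(2) -> no change; set of 2 is {2, 6}
Step 12: find(0) -> no change; set of 0 is {0}
Step 13: union(4, 0) -> merged; set of 4 now {0, 4}
Step 14: find(0) -> no change; set of 0 is {0, 4}
Step 15: union(3, 2) -> merged; set of 3 now {1, 2, 3, 6}
Step 16: union(1, 3) -> already same set; set of 1 now {1, 2, 3, 6}
Set of 3: {1, 2, 3, 6}; 1 is a member.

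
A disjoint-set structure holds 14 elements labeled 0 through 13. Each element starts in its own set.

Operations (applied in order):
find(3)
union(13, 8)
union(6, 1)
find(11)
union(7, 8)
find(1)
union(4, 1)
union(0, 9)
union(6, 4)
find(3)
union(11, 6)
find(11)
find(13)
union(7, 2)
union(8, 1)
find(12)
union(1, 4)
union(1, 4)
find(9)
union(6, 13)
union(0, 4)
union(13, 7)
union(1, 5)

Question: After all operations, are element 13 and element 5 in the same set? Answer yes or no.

Step 1: find(3) -> no change; set of 3 is {3}
Step 2: union(13, 8) -> merged; set of 13 now {8, 13}
Step 3: union(6, 1) -> merged; set of 6 now {1, 6}
Step 4: find(11) -> no change; set of 11 is {11}
Step 5: union(7, 8) -> merged; set of 7 now {7, 8, 13}
Step 6: find(1) -> no change; set of 1 is {1, 6}
Step 7: union(4, 1) -> merged; set of 4 now {1, 4, 6}
Step 8: union(0, 9) -> merged; set of 0 now {0, 9}
Step 9: union(6, 4) -> already same set; set of 6 now {1, 4, 6}
Step 10: find(3) -> no change; set of 3 is {3}
Step 11: union(11, 6) -> merged; set of 11 now {1, 4, 6, 11}
Step 12: find(11) -> no change; set of 11 is {1, 4, 6, 11}
Step 13: find(13) -> no change; set of 13 is {7, 8, 13}
Step 14: union(7, 2) -> merged; set of 7 now {2, 7, 8, 13}
Step 15: union(8, 1) -> merged; set of 8 now {1, 2, 4, 6, 7, 8, 11, 13}
Step 16: find(12) -> no change; set of 12 is {12}
Step 17: union(1, 4) -> already same set; set of 1 now {1, 2, 4, 6, 7, 8, 11, 13}
Step 18: union(1, 4) -> already same set; set of 1 now {1, 2, 4, 6, 7, 8, 11, 13}
Step 19: find(9) -> no change; set of 9 is {0, 9}
Step 20: union(6, 13) -> already same set; set of 6 now {1, 2, 4, 6, 7, 8, 11, 13}
Step 21: union(0, 4) -> merged; set of 0 now {0, 1, 2, 4, 6, 7, 8, 9, 11, 13}
Step 22: union(13, 7) -> already same set; set of 13 now {0, 1, 2, 4, 6, 7, 8, 9, 11, 13}
Step 23: union(1, 5) -> merged; set of 1 now {0, 1, 2, 4, 5, 6, 7, 8, 9, 11, 13}
Set of 13: {0, 1, 2, 4, 5, 6, 7, 8, 9, 11, 13}; 5 is a member.

Answer: yes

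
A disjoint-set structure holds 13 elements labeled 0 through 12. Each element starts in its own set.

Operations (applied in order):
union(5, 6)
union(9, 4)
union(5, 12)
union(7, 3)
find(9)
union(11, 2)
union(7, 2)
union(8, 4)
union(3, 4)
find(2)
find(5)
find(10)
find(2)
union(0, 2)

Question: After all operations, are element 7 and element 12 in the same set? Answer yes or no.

Answer: no

Derivation:
Step 1: union(5, 6) -> merged; set of 5 now {5, 6}
Step 2: union(9, 4) -> merged; set of 9 now {4, 9}
Step 3: union(5, 12) -> merged; set of 5 now {5, 6, 12}
Step 4: union(7, 3) -> merged; set of 7 now {3, 7}
Step 5: find(9) -> no change; set of 9 is {4, 9}
Step 6: union(11, 2) -> merged; set of 11 now {2, 11}
Step 7: union(7, 2) -> merged; set of 7 now {2, 3, 7, 11}
Step 8: union(8, 4) -> merged; set of 8 now {4, 8, 9}
Step 9: union(3, 4) -> merged; set of 3 now {2, 3, 4, 7, 8, 9, 11}
Step 10: find(2) -> no change; set of 2 is {2, 3, 4, 7, 8, 9, 11}
Step 11: find(5) -> no change; set of 5 is {5, 6, 12}
Step 12: find(10) -> no change; set of 10 is {10}
Step 13: find(2) -> no change; set of 2 is {2, 3, 4, 7, 8, 9, 11}
Step 14: union(0, 2) -> merged; set of 0 now {0, 2, 3, 4, 7, 8, 9, 11}
Set of 7: {0, 2, 3, 4, 7, 8, 9, 11}; 12 is not a member.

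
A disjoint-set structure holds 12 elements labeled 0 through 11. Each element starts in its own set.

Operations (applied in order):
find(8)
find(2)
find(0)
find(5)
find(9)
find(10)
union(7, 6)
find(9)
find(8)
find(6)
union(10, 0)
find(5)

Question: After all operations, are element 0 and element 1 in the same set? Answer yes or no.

Step 1: find(8) -> no change; set of 8 is {8}
Step 2: find(2) -> no change; set of 2 is {2}
Step 3: find(0) -> no change; set of 0 is {0}
Step 4: find(5) -> no change; set of 5 is {5}
Step 5: find(9) -> no change; set of 9 is {9}
Step 6: find(10) -> no change; set of 10 is {10}
Step 7: union(7, 6) -> merged; set of 7 now {6, 7}
Step 8: find(9) -> no change; set of 9 is {9}
Step 9: find(8) -> no change; set of 8 is {8}
Step 10: find(6) -> no change; set of 6 is {6, 7}
Step 11: union(10, 0) -> merged; set of 10 now {0, 10}
Step 12: find(5) -> no change; set of 5 is {5}
Set of 0: {0, 10}; 1 is not a member.

Answer: no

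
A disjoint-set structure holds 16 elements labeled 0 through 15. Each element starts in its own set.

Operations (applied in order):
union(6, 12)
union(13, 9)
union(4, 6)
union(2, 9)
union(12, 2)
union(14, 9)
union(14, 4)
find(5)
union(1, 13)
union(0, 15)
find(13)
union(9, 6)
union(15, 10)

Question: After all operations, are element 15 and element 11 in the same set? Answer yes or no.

Step 1: union(6, 12) -> merged; set of 6 now {6, 12}
Step 2: union(13, 9) -> merged; set of 13 now {9, 13}
Step 3: union(4, 6) -> merged; set of 4 now {4, 6, 12}
Step 4: union(2, 9) -> merged; set of 2 now {2, 9, 13}
Step 5: union(12, 2) -> merged; set of 12 now {2, 4, 6, 9, 12, 13}
Step 6: union(14, 9) -> merged; set of 14 now {2, 4, 6, 9, 12, 13, 14}
Step 7: union(14, 4) -> already same set; set of 14 now {2, 4, 6, 9, 12, 13, 14}
Step 8: find(5) -> no change; set of 5 is {5}
Step 9: union(1, 13) -> merged; set of 1 now {1, 2, 4, 6, 9, 12, 13, 14}
Step 10: union(0, 15) -> merged; set of 0 now {0, 15}
Step 11: find(13) -> no change; set of 13 is {1, 2, 4, 6, 9, 12, 13, 14}
Step 12: union(9, 6) -> already same set; set of 9 now {1, 2, 4, 6, 9, 12, 13, 14}
Step 13: union(15, 10) -> merged; set of 15 now {0, 10, 15}
Set of 15: {0, 10, 15}; 11 is not a member.

Answer: no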